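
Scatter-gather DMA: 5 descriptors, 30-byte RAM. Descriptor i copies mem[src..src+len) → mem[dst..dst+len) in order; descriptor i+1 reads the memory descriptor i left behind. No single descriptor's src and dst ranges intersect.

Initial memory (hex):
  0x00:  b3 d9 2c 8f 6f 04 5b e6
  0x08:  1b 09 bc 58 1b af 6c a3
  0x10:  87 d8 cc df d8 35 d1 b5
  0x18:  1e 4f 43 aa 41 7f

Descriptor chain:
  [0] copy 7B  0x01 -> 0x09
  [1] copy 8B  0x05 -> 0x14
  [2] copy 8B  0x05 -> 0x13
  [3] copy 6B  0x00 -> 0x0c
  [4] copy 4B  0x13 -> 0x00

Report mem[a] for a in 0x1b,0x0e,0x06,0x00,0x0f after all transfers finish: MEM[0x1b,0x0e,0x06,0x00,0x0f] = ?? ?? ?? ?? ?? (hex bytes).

MEM[0x1b,0x0e,0x06,0x00,0x0f] = 6f 2c 5b 04 8f

  after D0: wrote 7B at 0x09 = d92c8f6f045be6
  after D1: wrote 8B at 0x14 = 045be61bd92c8f6f
  after D2: wrote 8B at 0x13 = 045be61bd92c8f6f
  after D3: wrote 6B at 0x0c = b3d92c8f6f04
  after D4: wrote 4B at 0x00 = 045be61b
query mem[0x1b]=0x6f, mem[0x0e]=0x2c, mem[0x06]=0x5b, mem[0x00]=0x04, mem[0x0f]=0x8f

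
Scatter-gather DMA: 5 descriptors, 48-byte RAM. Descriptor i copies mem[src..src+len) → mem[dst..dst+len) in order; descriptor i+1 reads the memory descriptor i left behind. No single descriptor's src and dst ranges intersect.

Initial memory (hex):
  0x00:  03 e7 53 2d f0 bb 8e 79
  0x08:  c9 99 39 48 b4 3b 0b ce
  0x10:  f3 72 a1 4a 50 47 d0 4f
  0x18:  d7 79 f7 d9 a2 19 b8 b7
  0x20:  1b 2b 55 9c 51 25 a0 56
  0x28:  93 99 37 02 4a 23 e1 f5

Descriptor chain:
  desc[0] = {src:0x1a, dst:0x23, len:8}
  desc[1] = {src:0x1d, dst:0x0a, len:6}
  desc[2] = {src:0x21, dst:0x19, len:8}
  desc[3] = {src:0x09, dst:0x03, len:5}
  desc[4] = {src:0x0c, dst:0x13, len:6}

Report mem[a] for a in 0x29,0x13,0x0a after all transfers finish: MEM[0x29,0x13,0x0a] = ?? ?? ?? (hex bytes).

MEM[0x29,0x13,0x0a] = 1b b7 19

[0] 0x1a->0x23 len=8 : f7 d9 a2 19 b8 b7 1b 2b
[1] 0x1d->0x0a len=6 : 19 b8 b7 1b 2b 55
[2] 0x21->0x19 len=8 : 2b 55 f7 d9 a2 19 b8 b7
[3] 0x09->0x03 len=5 : 99 19 b8 b7 1b
[4] 0x0c->0x13 len=6 : b7 1b 2b 55 f3 72
query mem[0x29]=0x1b, mem[0x13]=0xb7, mem[0x0a]=0x19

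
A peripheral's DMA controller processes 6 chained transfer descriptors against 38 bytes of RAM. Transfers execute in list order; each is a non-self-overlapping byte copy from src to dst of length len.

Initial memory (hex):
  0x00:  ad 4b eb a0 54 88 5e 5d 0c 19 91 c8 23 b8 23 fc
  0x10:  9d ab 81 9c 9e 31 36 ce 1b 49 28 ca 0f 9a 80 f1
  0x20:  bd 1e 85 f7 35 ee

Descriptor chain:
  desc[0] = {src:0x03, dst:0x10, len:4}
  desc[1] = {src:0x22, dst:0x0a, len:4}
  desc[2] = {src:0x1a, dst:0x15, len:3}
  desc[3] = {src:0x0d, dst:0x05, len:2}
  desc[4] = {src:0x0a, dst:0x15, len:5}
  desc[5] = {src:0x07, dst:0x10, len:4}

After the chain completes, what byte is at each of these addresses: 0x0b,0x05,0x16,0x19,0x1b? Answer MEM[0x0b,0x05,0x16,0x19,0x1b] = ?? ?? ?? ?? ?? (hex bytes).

MEM[0x0b,0x05,0x16,0x19,0x1b] = f7 ee f7 23 ca

  after D0: wrote 4B at 0x10 = a054885e
  after D1: wrote 4B at 0x0a = 85f735ee
  after D2: wrote 3B at 0x15 = 28ca0f
  after D3: wrote 2B at 0x05 = ee23
  after D4: wrote 5B at 0x15 = 85f735ee23
  after D5: wrote 4B at 0x10 = 5d0c1985
query mem[0x0b]=0xf7, mem[0x05]=0xee, mem[0x16]=0xf7, mem[0x19]=0x23, mem[0x1b]=0xca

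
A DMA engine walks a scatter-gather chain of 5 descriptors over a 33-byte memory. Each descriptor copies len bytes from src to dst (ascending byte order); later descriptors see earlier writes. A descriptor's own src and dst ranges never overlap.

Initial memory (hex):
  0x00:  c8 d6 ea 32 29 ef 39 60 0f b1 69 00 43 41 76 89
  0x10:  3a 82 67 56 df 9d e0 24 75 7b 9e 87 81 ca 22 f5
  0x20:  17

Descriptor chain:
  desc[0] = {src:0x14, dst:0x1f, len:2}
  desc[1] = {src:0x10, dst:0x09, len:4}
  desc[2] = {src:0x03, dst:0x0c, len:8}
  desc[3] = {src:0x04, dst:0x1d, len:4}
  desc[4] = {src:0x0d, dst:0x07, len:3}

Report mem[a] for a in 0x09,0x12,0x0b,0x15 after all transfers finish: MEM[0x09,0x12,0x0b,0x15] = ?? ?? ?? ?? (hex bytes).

MEM[0x09,0x12,0x0b,0x15] = 39 3a 67 9d

#0 dst[0x1f+2] := {0xdf,0x9d}
#1 dst[0x09+4] := {0x3a,0x82,0x67,0x56}
#2 dst[0x0c+8] := {0x32,0x29,0xef,0x39,0x60,0x0f,0x3a,0x82}
#3 dst[0x1d+4] := {0x29,0xef,0x39,0x60}
#4 dst[0x07+3] := {0x29,0xef,0x39}
query mem[0x09]=0x39, mem[0x12]=0x3a, mem[0x0b]=0x67, mem[0x15]=0x9d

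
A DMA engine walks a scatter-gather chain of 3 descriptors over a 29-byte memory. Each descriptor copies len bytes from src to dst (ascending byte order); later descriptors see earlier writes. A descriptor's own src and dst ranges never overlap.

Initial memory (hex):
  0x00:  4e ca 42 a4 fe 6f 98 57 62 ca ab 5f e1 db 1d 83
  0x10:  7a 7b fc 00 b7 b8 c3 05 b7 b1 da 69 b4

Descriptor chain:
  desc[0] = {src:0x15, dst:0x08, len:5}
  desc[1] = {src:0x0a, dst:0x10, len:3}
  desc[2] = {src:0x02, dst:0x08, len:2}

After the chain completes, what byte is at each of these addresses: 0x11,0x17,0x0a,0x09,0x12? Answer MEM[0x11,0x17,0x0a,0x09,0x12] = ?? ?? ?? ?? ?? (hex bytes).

#0 dst[0x08+5] := {0xb8,0xc3,0x05,0xb7,0xb1}
#1 dst[0x10+3] := {0x05,0xb7,0xb1}
#2 dst[0x08+2] := {0x42,0xa4}
query mem[0x11]=0xb7, mem[0x17]=0x05, mem[0x0a]=0x05, mem[0x09]=0xa4, mem[0x12]=0xb1

MEM[0x11,0x17,0x0a,0x09,0x12] = b7 05 05 a4 b1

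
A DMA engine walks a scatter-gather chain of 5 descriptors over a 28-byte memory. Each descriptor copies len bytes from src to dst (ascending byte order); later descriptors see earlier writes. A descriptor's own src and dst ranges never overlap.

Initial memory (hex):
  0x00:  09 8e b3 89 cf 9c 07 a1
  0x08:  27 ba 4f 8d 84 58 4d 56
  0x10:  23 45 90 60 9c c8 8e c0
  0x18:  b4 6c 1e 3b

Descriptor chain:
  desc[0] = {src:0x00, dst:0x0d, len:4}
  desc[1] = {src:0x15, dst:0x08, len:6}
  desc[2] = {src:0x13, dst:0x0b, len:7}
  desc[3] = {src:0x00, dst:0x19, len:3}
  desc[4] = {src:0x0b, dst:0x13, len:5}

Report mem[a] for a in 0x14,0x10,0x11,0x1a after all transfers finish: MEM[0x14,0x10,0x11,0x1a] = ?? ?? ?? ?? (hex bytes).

D0: mem[0x0d..0x10] <- [09 8e b3 89]
D1: mem[0x08..0x0d] <- [c8 8e c0 b4 6c 1e]
D2: mem[0x0b..0x11] <- [60 9c c8 8e c0 b4 6c]
D3: mem[0x19..0x1b] <- [09 8e b3]
D4: mem[0x13..0x17] <- [60 9c c8 8e c0]
query mem[0x14]=0x9c, mem[0x10]=0xb4, mem[0x11]=0x6c, mem[0x1a]=0x8e

MEM[0x14,0x10,0x11,0x1a] = 9c b4 6c 8e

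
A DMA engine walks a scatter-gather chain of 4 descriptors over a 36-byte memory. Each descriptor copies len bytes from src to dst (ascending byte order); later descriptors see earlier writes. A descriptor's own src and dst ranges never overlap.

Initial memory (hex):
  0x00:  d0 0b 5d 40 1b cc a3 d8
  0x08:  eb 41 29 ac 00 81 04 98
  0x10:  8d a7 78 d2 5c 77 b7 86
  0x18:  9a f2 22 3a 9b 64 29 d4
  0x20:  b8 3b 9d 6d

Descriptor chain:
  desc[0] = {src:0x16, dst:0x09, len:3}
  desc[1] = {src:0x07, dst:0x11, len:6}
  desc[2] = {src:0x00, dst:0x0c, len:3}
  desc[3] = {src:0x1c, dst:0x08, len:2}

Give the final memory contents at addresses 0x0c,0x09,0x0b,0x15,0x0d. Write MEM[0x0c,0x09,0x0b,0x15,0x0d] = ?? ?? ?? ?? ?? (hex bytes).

MEM[0x0c,0x09,0x0b,0x15,0x0d] = d0 64 9a 9a 0b

D0: mem[0x09..0x0b] <- [b7 86 9a]
D1: mem[0x11..0x16] <- [d8 eb b7 86 9a 00]
D2: mem[0x0c..0x0e] <- [d0 0b 5d]
D3: mem[0x08..0x09] <- [9b 64]
query mem[0x0c]=0xd0, mem[0x09]=0x64, mem[0x0b]=0x9a, mem[0x15]=0x9a, mem[0x0d]=0x0b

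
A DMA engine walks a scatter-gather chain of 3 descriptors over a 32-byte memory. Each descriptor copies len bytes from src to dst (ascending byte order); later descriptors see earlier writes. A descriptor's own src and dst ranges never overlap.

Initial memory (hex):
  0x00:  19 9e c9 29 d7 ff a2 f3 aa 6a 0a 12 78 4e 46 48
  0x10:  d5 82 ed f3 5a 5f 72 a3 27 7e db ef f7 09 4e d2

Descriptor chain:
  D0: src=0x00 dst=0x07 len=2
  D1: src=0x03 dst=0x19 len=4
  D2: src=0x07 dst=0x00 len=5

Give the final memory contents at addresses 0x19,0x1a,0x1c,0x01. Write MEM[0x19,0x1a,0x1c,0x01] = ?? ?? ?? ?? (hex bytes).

MEM[0x19,0x1a,0x1c,0x01] = 29 d7 a2 9e

#0 dst[0x07+2] := {0x19,0x9e}
#1 dst[0x19+4] := {0x29,0xd7,0xff,0xa2}
#2 dst[0x00+5] := {0x19,0x9e,0x6a,0x0a,0x12}
query mem[0x19]=0x29, mem[0x1a]=0xd7, mem[0x1c]=0xa2, mem[0x01]=0x9e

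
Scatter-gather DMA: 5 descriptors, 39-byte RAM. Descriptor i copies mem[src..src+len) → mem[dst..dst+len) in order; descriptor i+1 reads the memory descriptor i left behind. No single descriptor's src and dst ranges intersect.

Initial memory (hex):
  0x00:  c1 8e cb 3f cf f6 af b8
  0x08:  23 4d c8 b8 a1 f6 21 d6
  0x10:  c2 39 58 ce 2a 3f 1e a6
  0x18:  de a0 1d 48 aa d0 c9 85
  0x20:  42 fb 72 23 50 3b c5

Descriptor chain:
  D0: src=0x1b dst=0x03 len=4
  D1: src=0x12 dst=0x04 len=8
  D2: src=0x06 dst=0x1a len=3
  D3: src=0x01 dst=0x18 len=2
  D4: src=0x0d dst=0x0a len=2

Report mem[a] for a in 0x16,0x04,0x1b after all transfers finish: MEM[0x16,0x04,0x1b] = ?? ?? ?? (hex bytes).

MEM[0x16,0x04,0x1b] = 1e 58 3f

  after D0: wrote 4B at 0x03 = 48aad0c9
  after D1: wrote 8B at 0x04 = 58ce2a3f1ea6dea0
  after D2: wrote 3B at 0x1a = 2a3f1e
  after D3: wrote 2B at 0x18 = 8ecb
  after D4: wrote 2B at 0x0a = f621
query mem[0x16]=0x1e, mem[0x04]=0x58, mem[0x1b]=0x3f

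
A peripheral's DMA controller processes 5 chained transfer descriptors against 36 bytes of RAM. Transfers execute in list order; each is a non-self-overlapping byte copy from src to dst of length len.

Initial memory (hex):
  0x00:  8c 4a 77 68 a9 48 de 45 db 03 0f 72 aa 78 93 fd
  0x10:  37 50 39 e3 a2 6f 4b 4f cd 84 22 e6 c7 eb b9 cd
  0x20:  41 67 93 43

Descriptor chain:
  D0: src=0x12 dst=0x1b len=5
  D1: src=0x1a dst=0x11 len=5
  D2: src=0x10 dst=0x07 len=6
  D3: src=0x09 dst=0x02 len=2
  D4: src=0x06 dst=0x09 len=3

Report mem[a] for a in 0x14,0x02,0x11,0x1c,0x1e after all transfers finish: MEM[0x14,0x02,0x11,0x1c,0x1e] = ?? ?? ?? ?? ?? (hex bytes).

#0 dst[0x1b+5] := {0x39,0xe3,0xa2,0x6f,0x4b}
#1 dst[0x11+5] := {0x22,0x39,0xe3,0xa2,0x6f}
#2 dst[0x07+6] := {0x37,0x22,0x39,0xe3,0xa2,0x6f}
#3 dst[0x02+2] := {0x39,0xe3}
#4 dst[0x09+3] := {0xde,0x37,0x22}
query mem[0x14]=0xa2, mem[0x02]=0x39, mem[0x11]=0x22, mem[0x1c]=0xe3, mem[0x1e]=0x6f

MEM[0x14,0x02,0x11,0x1c,0x1e] = a2 39 22 e3 6f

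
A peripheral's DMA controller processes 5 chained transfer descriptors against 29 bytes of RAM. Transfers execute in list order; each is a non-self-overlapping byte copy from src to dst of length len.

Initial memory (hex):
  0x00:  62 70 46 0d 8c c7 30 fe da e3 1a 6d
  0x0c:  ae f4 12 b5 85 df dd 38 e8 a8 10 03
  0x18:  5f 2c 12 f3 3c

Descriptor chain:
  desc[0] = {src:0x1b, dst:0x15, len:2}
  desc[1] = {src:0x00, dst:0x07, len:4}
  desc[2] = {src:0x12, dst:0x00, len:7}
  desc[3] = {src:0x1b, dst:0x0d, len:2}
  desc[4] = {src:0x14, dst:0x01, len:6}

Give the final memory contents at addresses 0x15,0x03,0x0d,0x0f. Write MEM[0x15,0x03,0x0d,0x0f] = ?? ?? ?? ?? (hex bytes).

  after D0: wrote 2B at 0x15 = f33c
  after D1: wrote 4B at 0x07 = 6270460d
  after D2: wrote 7B at 0x00 = dd38e8f33c035f
  after D3: wrote 2B at 0x0d = f33c
  after D4: wrote 6B at 0x01 = e8f33c035f2c
query mem[0x15]=0xf3, mem[0x03]=0x3c, mem[0x0d]=0xf3, mem[0x0f]=0xb5

MEM[0x15,0x03,0x0d,0x0f] = f3 3c f3 b5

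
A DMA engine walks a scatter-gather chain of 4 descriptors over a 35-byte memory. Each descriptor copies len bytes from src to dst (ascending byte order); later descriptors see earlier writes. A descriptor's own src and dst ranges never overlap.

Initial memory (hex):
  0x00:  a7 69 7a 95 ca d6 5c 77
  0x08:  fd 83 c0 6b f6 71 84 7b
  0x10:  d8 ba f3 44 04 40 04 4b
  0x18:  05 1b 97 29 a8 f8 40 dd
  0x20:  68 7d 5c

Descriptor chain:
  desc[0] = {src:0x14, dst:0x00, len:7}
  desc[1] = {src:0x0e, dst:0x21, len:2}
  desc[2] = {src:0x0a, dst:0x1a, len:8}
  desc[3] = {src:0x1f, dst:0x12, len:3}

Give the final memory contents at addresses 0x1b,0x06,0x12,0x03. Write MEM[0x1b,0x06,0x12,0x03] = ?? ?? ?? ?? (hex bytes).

[0] 0x14->0x00 len=7 : 04 40 04 4b 05 1b 97
[1] 0x0e->0x21 len=2 : 84 7b
[2] 0x0a->0x1a len=8 : c0 6b f6 71 84 7b d8 ba
[3] 0x1f->0x12 len=3 : 7b d8 ba
query mem[0x1b]=0x6b, mem[0x06]=0x97, mem[0x12]=0x7b, mem[0x03]=0x4b

MEM[0x1b,0x06,0x12,0x03] = 6b 97 7b 4b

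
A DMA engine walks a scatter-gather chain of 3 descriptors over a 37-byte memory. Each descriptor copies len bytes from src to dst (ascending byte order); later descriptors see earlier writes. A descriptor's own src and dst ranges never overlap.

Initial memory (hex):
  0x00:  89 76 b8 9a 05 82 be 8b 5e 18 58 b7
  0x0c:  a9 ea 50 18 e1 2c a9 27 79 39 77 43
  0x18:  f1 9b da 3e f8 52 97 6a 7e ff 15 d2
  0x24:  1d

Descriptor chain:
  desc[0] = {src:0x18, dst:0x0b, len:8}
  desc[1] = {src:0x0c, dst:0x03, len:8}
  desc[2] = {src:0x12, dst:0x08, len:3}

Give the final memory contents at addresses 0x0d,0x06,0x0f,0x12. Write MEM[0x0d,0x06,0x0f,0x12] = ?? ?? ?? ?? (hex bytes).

MEM[0x0d,0x06,0x0f,0x12] = da f8 f8 6a

[0] 0x18->0x0b len=8 : f1 9b da 3e f8 52 97 6a
[1] 0x0c->0x03 len=8 : 9b da 3e f8 52 97 6a 27
[2] 0x12->0x08 len=3 : 6a 27 79
query mem[0x0d]=0xda, mem[0x06]=0xf8, mem[0x0f]=0xf8, mem[0x12]=0x6a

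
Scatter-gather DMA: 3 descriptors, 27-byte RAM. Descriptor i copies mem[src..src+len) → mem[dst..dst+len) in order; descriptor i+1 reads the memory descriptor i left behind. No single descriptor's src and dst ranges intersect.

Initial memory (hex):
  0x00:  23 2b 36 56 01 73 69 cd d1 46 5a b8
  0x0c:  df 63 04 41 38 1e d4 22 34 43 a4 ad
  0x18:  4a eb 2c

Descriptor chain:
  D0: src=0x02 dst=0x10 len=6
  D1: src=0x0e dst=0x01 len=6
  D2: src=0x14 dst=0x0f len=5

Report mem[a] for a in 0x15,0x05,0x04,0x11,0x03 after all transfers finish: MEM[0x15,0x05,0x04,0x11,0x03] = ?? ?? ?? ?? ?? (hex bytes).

[0] 0x02->0x10 len=6 : 36 56 01 73 69 cd
[1] 0x0e->0x01 len=6 : 04 41 36 56 01 73
[2] 0x14->0x0f len=5 : 69 cd a4 ad 4a
query mem[0x15]=0xcd, mem[0x05]=0x01, mem[0x04]=0x56, mem[0x11]=0xa4, mem[0x03]=0x36

MEM[0x15,0x05,0x04,0x11,0x03] = cd 01 56 a4 36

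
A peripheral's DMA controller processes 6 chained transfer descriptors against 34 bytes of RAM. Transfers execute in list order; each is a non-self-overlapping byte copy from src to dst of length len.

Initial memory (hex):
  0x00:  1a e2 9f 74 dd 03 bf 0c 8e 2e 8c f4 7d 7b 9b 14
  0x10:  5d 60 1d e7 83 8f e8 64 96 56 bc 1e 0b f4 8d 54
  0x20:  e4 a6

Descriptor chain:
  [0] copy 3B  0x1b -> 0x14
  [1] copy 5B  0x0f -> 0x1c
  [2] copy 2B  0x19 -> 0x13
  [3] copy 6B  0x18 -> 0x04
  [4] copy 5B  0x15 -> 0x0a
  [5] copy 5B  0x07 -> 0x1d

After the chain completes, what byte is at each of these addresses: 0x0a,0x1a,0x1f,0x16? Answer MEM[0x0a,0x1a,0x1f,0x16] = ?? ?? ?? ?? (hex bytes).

D0: mem[0x14..0x16] <- [1e 0b f4]
D1: mem[0x1c..0x20] <- [14 5d 60 1d e7]
D2: mem[0x13..0x14] <- [56 bc]
D3: mem[0x04..0x09] <- [96 56 bc 1e 14 5d]
D4: mem[0x0a..0x0e] <- [0b f4 64 96 56]
D5: mem[0x1d..0x21] <- [1e 14 5d 0b f4]
query mem[0x0a]=0x0b, mem[0x1a]=0xbc, mem[0x1f]=0x5d, mem[0x16]=0xf4

MEM[0x0a,0x1a,0x1f,0x16] = 0b bc 5d f4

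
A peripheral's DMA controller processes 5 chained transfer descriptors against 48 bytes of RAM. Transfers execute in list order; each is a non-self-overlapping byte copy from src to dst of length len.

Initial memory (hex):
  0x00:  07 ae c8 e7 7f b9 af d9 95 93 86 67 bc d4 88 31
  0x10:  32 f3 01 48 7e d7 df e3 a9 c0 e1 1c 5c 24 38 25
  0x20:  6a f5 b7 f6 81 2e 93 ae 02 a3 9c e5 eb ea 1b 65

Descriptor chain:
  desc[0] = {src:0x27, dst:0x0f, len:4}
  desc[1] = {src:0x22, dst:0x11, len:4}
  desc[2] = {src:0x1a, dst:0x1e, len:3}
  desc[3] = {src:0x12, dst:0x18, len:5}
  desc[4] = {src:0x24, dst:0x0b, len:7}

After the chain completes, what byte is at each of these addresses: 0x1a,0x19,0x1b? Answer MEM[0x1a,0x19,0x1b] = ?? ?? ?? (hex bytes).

MEM[0x1a,0x19,0x1b] = 2e 81 d7

  after D0: wrote 4B at 0x0f = ae02a39c
  after D1: wrote 4B at 0x11 = b7f6812e
  after D2: wrote 3B at 0x1e = e11c5c
  after D3: wrote 5B at 0x18 = f6812ed7df
  after D4: wrote 7B at 0x0b = 812e93ae02a39c
query mem[0x1a]=0x2e, mem[0x19]=0x81, mem[0x1b]=0xd7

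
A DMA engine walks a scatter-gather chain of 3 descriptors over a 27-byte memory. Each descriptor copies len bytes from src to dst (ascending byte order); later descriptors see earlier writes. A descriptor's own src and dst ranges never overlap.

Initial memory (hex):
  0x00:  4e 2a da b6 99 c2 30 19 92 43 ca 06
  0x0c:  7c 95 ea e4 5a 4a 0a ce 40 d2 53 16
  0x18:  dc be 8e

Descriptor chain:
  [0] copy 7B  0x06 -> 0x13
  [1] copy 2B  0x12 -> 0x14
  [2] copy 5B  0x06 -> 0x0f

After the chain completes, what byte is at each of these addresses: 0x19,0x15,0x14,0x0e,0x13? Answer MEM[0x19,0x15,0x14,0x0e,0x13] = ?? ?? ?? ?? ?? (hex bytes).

MEM[0x19,0x15,0x14,0x0e,0x13] = 7c 30 0a ea ca

D0: mem[0x13..0x19] <- [30 19 92 43 ca 06 7c]
D1: mem[0x14..0x15] <- [0a 30]
D2: mem[0x0f..0x13] <- [30 19 92 43 ca]
query mem[0x19]=0x7c, mem[0x15]=0x30, mem[0x14]=0x0a, mem[0x0e]=0xea, mem[0x13]=0xca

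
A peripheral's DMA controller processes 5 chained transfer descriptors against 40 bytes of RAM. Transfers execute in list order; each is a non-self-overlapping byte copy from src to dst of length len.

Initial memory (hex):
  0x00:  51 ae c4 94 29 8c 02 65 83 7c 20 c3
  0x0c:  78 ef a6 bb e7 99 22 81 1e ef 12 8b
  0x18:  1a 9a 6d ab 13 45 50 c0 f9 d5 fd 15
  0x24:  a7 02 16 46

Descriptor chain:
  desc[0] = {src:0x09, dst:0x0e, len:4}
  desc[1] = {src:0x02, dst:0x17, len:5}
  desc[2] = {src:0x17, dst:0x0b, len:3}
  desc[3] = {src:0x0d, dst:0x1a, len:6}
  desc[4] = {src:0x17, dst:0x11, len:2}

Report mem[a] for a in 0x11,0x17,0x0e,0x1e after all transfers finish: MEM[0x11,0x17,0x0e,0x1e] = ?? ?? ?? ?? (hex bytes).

#0 dst[0x0e+4] := {0x7c,0x20,0xc3,0x78}
#1 dst[0x17+5] := {0xc4,0x94,0x29,0x8c,0x02}
#2 dst[0x0b+3] := {0xc4,0x94,0x29}
#3 dst[0x1a+6] := {0x29,0x7c,0x20,0xc3,0x78,0x22}
#4 dst[0x11+2] := {0xc4,0x94}
query mem[0x11]=0xc4, mem[0x17]=0xc4, mem[0x0e]=0x7c, mem[0x1e]=0x78

MEM[0x11,0x17,0x0e,0x1e] = c4 c4 7c 78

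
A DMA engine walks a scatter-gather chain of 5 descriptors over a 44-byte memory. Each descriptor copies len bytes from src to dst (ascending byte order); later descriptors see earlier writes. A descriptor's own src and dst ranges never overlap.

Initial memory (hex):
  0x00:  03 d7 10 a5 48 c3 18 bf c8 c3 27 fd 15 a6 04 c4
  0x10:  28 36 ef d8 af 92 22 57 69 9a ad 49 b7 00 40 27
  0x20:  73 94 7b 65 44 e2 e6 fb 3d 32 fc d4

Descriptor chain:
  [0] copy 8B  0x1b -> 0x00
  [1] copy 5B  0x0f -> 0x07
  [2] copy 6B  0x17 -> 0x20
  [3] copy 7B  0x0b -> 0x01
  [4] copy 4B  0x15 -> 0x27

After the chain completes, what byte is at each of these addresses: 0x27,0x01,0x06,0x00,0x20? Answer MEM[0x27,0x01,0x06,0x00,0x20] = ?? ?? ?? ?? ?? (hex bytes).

  after D0: wrote 8B at 0x00 = 49b700402773947b
  after D1: wrote 5B at 0x07 = c42836efd8
  after D2: wrote 6B at 0x20 = 57699aad49b7
  after D3: wrote 7B at 0x01 = d815a604c42836
  after D4: wrote 4B at 0x27 = 92225769
query mem[0x27]=0x92, mem[0x01]=0xd8, mem[0x06]=0x28, mem[0x00]=0x49, mem[0x20]=0x57

MEM[0x27,0x01,0x06,0x00,0x20] = 92 d8 28 49 57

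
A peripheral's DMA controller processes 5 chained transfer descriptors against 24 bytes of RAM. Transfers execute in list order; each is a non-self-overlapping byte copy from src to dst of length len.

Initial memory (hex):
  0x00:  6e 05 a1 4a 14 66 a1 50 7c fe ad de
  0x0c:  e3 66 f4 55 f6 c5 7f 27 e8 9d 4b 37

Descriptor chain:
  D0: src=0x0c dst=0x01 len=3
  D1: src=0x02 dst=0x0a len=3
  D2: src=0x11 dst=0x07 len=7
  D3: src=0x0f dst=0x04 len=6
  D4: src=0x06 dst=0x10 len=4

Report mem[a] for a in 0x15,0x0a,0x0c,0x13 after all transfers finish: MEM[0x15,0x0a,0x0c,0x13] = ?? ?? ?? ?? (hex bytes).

MEM[0x15,0x0a,0x0c,0x13] = 9d e8 4b e8

D0: mem[0x01..0x03] <- [e3 66 f4]
D1: mem[0x0a..0x0c] <- [66 f4 14]
D2: mem[0x07..0x0d] <- [c5 7f 27 e8 9d 4b 37]
D3: mem[0x04..0x09] <- [55 f6 c5 7f 27 e8]
D4: mem[0x10..0x13] <- [c5 7f 27 e8]
query mem[0x15]=0x9d, mem[0x0a]=0xe8, mem[0x0c]=0x4b, mem[0x13]=0xe8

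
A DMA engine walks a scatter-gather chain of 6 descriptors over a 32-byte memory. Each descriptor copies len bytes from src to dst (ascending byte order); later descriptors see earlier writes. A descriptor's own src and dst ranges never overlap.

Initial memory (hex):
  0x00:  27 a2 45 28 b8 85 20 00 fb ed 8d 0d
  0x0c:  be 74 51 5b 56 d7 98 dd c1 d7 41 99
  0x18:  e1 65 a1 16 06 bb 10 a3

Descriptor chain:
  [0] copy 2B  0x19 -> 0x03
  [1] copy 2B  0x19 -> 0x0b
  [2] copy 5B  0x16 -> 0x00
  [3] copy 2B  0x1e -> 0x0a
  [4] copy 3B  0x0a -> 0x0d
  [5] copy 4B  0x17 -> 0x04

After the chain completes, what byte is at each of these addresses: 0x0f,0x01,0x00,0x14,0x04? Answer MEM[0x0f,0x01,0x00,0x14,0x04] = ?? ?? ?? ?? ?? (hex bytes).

MEM[0x0f,0x01,0x00,0x14,0x04] = a1 99 41 c1 99

  after D0: wrote 2B at 0x03 = 65a1
  after D1: wrote 2B at 0x0b = 65a1
  after D2: wrote 5B at 0x00 = 4199e165a1
  after D3: wrote 2B at 0x0a = 10a3
  after D4: wrote 3B at 0x0d = 10a3a1
  after D5: wrote 4B at 0x04 = 99e165a1
query mem[0x0f]=0xa1, mem[0x01]=0x99, mem[0x00]=0x41, mem[0x14]=0xc1, mem[0x04]=0x99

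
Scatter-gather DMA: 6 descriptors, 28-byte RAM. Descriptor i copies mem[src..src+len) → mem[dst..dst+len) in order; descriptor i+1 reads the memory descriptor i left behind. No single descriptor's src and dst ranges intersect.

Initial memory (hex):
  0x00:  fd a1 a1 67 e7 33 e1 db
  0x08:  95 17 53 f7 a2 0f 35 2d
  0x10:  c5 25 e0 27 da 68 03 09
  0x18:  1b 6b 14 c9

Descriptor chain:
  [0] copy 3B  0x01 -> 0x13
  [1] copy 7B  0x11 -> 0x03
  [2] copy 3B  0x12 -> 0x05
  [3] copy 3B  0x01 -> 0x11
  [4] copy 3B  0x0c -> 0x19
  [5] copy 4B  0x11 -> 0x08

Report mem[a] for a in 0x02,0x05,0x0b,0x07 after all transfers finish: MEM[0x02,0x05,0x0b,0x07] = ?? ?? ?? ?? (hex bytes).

[0] 0x01->0x13 len=3 : a1 a1 67
[1] 0x11->0x03 len=7 : 25 e0 a1 a1 67 03 09
[2] 0x12->0x05 len=3 : e0 a1 a1
[3] 0x01->0x11 len=3 : a1 a1 25
[4] 0x0c->0x19 len=3 : a2 0f 35
[5] 0x11->0x08 len=4 : a1 a1 25 a1
query mem[0x02]=0xa1, mem[0x05]=0xe0, mem[0x0b]=0xa1, mem[0x07]=0xa1

MEM[0x02,0x05,0x0b,0x07] = a1 e0 a1 a1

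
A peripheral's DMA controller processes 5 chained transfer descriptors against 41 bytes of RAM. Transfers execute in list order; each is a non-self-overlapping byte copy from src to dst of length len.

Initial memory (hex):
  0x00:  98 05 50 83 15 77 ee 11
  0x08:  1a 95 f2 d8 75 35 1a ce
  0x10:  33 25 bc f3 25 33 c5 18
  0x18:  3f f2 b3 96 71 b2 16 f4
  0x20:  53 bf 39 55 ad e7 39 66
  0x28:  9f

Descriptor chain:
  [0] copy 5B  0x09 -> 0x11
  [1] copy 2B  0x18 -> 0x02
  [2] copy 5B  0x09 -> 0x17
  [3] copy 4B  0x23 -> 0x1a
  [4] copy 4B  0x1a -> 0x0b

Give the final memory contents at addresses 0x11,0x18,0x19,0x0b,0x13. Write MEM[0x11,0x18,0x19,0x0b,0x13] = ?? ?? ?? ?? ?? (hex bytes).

[0] 0x09->0x11 len=5 : 95 f2 d8 75 35
[1] 0x18->0x02 len=2 : 3f f2
[2] 0x09->0x17 len=5 : 95 f2 d8 75 35
[3] 0x23->0x1a len=4 : 55 ad e7 39
[4] 0x1a->0x0b len=4 : 55 ad e7 39
query mem[0x11]=0x95, mem[0x18]=0xf2, mem[0x19]=0xd8, mem[0x0b]=0x55, mem[0x13]=0xd8

MEM[0x11,0x18,0x19,0x0b,0x13] = 95 f2 d8 55 d8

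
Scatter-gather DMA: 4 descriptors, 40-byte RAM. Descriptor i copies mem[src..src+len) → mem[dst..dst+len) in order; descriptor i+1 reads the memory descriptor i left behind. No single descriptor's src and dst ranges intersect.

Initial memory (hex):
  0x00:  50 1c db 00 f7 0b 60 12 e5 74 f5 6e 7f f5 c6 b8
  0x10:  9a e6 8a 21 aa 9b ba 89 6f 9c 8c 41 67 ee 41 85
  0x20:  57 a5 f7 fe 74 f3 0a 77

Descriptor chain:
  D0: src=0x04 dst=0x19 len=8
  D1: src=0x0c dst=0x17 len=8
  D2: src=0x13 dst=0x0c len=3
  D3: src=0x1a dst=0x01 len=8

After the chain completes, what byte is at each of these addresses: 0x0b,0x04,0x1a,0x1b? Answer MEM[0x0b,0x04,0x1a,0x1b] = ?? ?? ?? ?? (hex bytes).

#0 dst[0x19+8] := {0xf7,0x0b,0x60,0x12,0xe5,0x74,0xf5,0x6e}
#1 dst[0x17+8] := {0x7f,0xf5,0xc6,0xb8,0x9a,0xe6,0x8a,0x21}
#2 dst[0x0c+3] := {0x21,0xaa,0x9b}
#3 dst[0x01+8] := {0xb8,0x9a,0xe6,0x8a,0x21,0xf5,0x6e,0xa5}
query mem[0x0b]=0x6e, mem[0x04]=0x8a, mem[0x1a]=0xb8, mem[0x1b]=0x9a

MEM[0x0b,0x04,0x1a,0x1b] = 6e 8a b8 9a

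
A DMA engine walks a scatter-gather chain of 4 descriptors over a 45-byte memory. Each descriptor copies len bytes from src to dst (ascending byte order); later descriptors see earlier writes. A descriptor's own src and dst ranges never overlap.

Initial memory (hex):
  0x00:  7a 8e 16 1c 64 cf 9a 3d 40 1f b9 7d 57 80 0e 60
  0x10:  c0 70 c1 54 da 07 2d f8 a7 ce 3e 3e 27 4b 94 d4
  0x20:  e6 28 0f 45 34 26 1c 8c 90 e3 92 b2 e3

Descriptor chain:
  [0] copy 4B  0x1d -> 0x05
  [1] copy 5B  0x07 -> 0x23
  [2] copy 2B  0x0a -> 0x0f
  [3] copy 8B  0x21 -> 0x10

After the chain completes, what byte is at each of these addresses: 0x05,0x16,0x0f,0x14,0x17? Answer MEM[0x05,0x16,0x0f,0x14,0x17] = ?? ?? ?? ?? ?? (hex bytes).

D0: mem[0x05..0x08] <- [4b 94 d4 e6]
D1: mem[0x23..0x27] <- [d4 e6 1f b9 7d]
D2: mem[0x0f..0x10] <- [b9 7d]
D3: mem[0x10..0x17] <- [28 0f d4 e6 1f b9 7d 90]
query mem[0x05]=0x4b, mem[0x16]=0x7d, mem[0x0f]=0xb9, mem[0x14]=0x1f, mem[0x17]=0x90

MEM[0x05,0x16,0x0f,0x14,0x17] = 4b 7d b9 1f 90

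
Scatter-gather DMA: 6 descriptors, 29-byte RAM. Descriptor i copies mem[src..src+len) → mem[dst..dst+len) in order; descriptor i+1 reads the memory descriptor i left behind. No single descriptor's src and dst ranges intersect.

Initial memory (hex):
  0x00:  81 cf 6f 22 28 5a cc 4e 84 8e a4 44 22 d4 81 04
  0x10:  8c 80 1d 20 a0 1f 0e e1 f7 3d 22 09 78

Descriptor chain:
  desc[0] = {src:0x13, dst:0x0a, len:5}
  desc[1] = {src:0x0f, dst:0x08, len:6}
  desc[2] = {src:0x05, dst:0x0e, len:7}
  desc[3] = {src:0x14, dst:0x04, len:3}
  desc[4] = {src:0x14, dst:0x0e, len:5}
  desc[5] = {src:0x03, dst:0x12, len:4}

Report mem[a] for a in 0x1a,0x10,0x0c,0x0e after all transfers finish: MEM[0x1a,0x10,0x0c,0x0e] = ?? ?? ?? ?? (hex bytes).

MEM[0x1a,0x10,0x0c,0x0e] = 22 0e 20 1d

#0 dst[0x0a+5] := {0x20,0xa0,0x1f,0x0e,0xe1}
#1 dst[0x08+6] := {0x04,0x8c,0x80,0x1d,0x20,0xa0}
#2 dst[0x0e+7] := {0x5a,0xcc,0x4e,0x04,0x8c,0x80,0x1d}
#3 dst[0x04+3] := {0x1d,0x1f,0x0e}
#4 dst[0x0e+5] := {0x1d,0x1f,0x0e,0xe1,0xf7}
#5 dst[0x12+4] := {0x22,0x1d,0x1f,0x0e}
query mem[0x1a]=0x22, mem[0x10]=0x0e, mem[0x0c]=0x20, mem[0x0e]=0x1d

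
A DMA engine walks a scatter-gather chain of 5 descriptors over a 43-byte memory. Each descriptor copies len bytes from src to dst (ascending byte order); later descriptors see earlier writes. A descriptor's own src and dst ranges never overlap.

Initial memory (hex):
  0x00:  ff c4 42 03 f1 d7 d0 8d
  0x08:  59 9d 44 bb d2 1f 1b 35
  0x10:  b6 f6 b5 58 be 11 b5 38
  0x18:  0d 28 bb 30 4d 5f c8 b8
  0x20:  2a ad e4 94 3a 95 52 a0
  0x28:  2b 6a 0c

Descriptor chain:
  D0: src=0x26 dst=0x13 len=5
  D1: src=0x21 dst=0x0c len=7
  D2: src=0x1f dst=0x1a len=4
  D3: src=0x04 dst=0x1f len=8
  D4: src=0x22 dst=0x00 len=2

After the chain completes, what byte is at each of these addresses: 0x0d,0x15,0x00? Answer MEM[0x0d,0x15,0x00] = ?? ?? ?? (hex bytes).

D0: mem[0x13..0x17] <- [52 a0 2b 6a 0c]
D1: mem[0x0c..0x12] <- [ad e4 94 3a 95 52 a0]
D2: mem[0x1a..0x1d] <- [b8 2a ad e4]
D3: mem[0x1f..0x26] <- [f1 d7 d0 8d 59 9d 44 bb]
D4: mem[0x00..0x01] <- [8d 59]
query mem[0x0d]=0xe4, mem[0x15]=0x2b, mem[0x00]=0x8d

MEM[0x0d,0x15,0x00] = e4 2b 8d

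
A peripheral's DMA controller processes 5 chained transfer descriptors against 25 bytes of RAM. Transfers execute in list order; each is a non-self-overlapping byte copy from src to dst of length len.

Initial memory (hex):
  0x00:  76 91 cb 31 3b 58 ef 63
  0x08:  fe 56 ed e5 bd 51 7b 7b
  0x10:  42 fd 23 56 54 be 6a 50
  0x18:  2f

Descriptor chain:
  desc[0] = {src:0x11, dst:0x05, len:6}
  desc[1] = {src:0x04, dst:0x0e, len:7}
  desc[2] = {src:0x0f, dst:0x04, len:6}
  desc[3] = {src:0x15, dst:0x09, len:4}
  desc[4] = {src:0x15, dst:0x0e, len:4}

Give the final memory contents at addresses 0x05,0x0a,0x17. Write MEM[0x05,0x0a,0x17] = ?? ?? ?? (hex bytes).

MEM[0x05,0x0a,0x17] = 23 6a 50

#0 dst[0x05+6] := {0xfd,0x23,0x56,0x54,0xbe,0x6a}
#1 dst[0x0e+7] := {0x3b,0xfd,0x23,0x56,0x54,0xbe,0x6a}
#2 dst[0x04+6] := {0xfd,0x23,0x56,0x54,0xbe,0x6a}
#3 dst[0x09+4] := {0xbe,0x6a,0x50,0x2f}
#4 dst[0x0e+4] := {0xbe,0x6a,0x50,0x2f}
query mem[0x05]=0x23, mem[0x0a]=0x6a, mem[0x17]=0x50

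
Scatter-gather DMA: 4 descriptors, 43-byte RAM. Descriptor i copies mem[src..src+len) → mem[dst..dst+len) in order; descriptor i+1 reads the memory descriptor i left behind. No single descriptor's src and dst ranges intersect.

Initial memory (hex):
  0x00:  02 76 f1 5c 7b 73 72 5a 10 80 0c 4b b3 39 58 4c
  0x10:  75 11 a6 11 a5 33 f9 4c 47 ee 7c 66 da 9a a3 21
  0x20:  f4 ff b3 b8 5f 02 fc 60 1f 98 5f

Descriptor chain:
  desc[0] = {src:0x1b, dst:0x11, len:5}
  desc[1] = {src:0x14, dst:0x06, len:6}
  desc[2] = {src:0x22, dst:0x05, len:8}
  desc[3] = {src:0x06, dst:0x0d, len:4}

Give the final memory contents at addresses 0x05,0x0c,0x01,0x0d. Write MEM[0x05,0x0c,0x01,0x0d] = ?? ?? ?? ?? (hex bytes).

[0] 0x1b->0x11 len=5 : 66 da 9a a3 21
[1] 0x14->0x06 len=6 : a3 21 f9 4c 47 ee
[2] 0x22->0x05 len=8 : b3 b8 5f 02 fc 60 1f 98
[3] 0x06->0x0d len=4 : b8 5f 02 fc
query mem[0x05]=0xb3, mem[0x0c]=0x98, mem[0x01]=0x76, mem[0x0d]=0xb8

MEM[0x05,0x0c,0x01,0x0d] = b3 98 76 b8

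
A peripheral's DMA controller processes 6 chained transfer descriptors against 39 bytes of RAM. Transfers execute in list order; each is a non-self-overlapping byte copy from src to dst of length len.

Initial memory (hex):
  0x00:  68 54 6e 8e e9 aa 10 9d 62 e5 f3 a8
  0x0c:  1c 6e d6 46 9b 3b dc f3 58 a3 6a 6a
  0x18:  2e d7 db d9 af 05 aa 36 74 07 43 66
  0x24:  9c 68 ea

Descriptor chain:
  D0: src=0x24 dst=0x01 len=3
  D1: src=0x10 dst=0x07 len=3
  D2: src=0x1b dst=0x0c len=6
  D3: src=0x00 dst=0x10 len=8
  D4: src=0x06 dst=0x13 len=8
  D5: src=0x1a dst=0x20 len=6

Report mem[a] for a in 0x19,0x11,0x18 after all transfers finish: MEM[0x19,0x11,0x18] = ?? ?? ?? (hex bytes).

[0] 0x24->0x01 len=3 : 9c 68 ea
[1] 0x10->0x07 len=3 : 9b 3b dc
[2] 0x1b->0x0c len=6 : d9 af 05 aa 36 74
[3] 0x00->0x10 len=8 : 68 9c 68 ea e9 aa 10 9b
[4] 0x06->0x13 len=8 : 10 9b 3b dc f3 a8 d9 af
[5] 0x1a->0x20 len=6 : af d9 af 05 aa 36
query mem[0x19]=0xd9, mem[0x11]=0x9c, mem[0x18]=0xa8

MEM[0x19,0x11,0x18] = d9 9c a8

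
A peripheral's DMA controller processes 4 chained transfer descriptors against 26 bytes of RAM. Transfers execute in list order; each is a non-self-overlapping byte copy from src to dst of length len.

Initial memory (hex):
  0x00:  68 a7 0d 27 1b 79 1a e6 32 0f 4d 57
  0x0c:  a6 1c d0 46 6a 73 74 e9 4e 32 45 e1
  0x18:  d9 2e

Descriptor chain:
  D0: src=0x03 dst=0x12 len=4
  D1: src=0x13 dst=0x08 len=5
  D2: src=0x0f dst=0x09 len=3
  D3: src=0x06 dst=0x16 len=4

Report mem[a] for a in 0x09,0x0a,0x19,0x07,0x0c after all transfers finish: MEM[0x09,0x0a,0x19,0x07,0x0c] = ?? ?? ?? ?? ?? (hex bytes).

[0] 0x03->0x12 len=4 : 27 1b 79 1a
[1] 0x13->0x08 len=5 : 1b 79 1a 45 e1
[2] 0x0f->0x09 len=3 : 46 6a 73
[3] 0x06->0x16 len=4 : 1a e6 1b 46
query mem[0x09]=0x46, mem[0x0a]=0x6a, mem[0x19]=0x46, mem[0x07]=0xe6, mem[0x0c]=0xe1

MEM[0x09,0x0a,0x19,0x07,0x0c] = 46 6a 46 e6 e1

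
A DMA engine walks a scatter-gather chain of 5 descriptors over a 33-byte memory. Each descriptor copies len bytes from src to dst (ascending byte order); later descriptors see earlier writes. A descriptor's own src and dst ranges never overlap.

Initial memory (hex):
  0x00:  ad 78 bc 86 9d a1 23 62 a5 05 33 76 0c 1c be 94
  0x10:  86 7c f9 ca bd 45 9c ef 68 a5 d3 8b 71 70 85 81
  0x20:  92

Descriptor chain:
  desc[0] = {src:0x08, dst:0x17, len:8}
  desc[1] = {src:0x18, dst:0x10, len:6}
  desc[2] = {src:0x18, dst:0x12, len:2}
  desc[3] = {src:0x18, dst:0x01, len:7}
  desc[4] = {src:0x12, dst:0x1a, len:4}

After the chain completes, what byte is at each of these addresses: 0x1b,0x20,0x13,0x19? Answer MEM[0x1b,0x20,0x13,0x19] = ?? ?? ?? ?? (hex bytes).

  after D0: wrote 8B at 0x17 = a50533760c1cbe94
  after D1: wrote 6B at 0x10 = 0533760c1cbe
  after D2: wrote 2B at 0x12 = 0533
  after D3: wrote 7B at 0x01 = 0533760c1cbe94
  after D4: wrote 4B at 0x1a = 05331cbe
query mem[0x1b]=0x33, mem[0x20]=0x92, mem[0x13]=0x33, mem[0x19]=0x33

MEM[0x1b,0x20,0x13,0x19] = 33 92 33 33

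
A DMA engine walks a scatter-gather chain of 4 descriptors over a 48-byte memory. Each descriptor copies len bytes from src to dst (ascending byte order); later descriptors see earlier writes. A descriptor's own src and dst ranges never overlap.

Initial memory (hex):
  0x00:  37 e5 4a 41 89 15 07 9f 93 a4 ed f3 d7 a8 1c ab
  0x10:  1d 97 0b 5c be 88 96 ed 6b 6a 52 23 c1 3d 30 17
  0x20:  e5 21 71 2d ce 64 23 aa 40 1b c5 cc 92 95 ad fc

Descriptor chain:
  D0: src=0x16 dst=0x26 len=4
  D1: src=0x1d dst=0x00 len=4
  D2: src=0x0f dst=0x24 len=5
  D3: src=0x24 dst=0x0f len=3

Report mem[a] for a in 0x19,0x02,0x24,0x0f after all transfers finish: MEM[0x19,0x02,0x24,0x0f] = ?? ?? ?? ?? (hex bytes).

MEM[0x19,0x02,0x24,0x0f] = 6a 17 ab ab

  after D0: wrote 4B at 0x26 = 96ed6b6a
  after D1: wrote 4B at 0x00 = 3d3017e5
  after D2: wrote 5B at 0x24 = ab1d970b5c
  after D3: wrote 3B at 0x0f = ab1d97
query mem[0x19]=0x6a, mem[0x02]=0x17, mem[0x24]=0xab, mem[0x0f]=0xab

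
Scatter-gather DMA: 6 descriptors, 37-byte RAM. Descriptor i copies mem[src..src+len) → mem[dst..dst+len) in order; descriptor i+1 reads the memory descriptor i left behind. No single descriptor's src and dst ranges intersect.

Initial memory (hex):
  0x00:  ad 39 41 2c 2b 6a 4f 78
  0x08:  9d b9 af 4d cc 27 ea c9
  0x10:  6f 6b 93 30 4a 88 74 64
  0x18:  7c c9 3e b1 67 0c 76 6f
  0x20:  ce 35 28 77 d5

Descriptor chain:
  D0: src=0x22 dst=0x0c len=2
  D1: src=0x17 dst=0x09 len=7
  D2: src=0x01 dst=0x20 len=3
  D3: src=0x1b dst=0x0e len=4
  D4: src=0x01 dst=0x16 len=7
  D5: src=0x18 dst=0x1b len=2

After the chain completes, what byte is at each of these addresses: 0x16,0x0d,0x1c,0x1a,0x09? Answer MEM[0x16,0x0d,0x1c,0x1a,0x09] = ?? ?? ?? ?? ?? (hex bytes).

MEM[0x16,0x0d,0x1c,0x1a,0x09] = 39 b1 2b 6a 64

D0: mem[0x0c..0x0d] <- [28 77]
D1: mem[0x09..0x0f] <- [64 7c c9 3e b1 67 0c]
D2: mem[0x20..0x22] <- [39 41 2c]
D3: mem[0x0e..0x11] <- [b1 67 0c 76]
D4: mem[0x16..0x1c] <- [39 41 2c 2b 6a 4f 78]
D5: mem[0x1b..0x1c] <- [2c 2b]
query mem[0x16]=0x39, mem[0x0d]=0xb1, mem[0x1c]=0x2b, mem[0x1a]=0x6a, mem[0x09]=0x64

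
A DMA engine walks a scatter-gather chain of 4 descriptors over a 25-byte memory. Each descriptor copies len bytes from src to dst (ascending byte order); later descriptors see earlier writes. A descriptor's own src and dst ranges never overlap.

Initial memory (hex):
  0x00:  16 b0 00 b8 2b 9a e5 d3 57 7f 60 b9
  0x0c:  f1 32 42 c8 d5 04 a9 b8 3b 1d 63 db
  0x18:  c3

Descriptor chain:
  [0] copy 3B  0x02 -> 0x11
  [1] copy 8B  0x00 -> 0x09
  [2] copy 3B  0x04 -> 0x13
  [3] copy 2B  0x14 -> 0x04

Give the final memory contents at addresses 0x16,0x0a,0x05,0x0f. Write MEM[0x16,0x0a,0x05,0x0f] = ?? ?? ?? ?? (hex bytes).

MEM[0x16,0x0a,0x05,0x0f] = 63 b0 e5 e5

D0: mem[0x11..0x13] <- [00 b8 2b]
D1: mem[0x09..0x10] <- [16 b0 00 b8 2b 9a e5 d3]
D2: mem[0x13..0x15] <- [2b 9a e5]
D3: mem[0x04..0x05] <- [9a e5]
query mem[0x16]=0x63, mem[0x0a]=0xb0, mem[0x05]=0xe5, mem[0x0f]=0xe5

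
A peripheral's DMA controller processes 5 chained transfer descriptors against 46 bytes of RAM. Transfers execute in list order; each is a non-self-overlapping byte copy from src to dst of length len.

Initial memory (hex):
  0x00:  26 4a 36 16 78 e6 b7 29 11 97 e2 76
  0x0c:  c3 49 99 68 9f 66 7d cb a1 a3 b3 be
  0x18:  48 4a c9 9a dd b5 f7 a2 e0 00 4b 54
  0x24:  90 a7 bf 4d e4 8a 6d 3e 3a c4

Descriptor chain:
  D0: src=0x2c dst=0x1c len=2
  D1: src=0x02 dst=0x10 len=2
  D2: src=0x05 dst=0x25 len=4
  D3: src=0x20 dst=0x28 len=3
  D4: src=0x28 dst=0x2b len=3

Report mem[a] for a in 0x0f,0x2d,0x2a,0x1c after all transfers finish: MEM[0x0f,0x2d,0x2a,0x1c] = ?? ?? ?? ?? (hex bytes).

MEM[0x0f,0x2d,0x2a,0x1c] = 68 4b 4b 3a

  after D0: wrote 2B at 0x1c = 3ac4
  after D1: wrote 2B at 0x10 = 3616
  after D2: wrote 4B at 0x25 = e6b72911
  after D3: wrote 3B at 0x28 = e0004b
  after D4: wrote 3B at 0x2b = e0004b
query mem[0x0f]=0x68, mem[0x2d]=0x4b, mem[0x2a]=0x4b, mem[0x1c]=0x3a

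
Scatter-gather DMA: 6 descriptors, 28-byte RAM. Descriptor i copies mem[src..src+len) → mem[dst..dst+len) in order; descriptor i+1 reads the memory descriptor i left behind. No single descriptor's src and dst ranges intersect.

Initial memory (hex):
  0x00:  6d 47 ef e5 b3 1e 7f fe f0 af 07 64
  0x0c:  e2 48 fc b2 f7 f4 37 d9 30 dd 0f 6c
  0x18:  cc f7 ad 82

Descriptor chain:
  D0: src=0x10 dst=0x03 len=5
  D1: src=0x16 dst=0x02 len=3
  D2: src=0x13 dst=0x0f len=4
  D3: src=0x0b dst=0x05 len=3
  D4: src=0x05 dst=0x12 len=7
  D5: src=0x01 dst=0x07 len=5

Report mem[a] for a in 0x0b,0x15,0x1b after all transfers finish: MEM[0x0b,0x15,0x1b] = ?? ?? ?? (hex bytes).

MEM[0x0b,0x15,0x1b] = 64 f0 82

[0] 0x10->0x03 len=5 : f7 f4 37 d9 30
[1] 0x16->0x02 len=3 : 0f 6c cc
[2] 0x13->0x0f len=4 : d9 30 dd 0f
[3] 0x0b->0x05 len=3 : 64 e2 48
[4] 0x05->0x12 len=7 : 64 e2 48 f0 af 07 64
[5] 0x01->0x07 len=5 : 47 0f 6c cc 64
query mem[0x0b]=0x64, mem[0x15]=0xf0, mem[0x1b]=0x82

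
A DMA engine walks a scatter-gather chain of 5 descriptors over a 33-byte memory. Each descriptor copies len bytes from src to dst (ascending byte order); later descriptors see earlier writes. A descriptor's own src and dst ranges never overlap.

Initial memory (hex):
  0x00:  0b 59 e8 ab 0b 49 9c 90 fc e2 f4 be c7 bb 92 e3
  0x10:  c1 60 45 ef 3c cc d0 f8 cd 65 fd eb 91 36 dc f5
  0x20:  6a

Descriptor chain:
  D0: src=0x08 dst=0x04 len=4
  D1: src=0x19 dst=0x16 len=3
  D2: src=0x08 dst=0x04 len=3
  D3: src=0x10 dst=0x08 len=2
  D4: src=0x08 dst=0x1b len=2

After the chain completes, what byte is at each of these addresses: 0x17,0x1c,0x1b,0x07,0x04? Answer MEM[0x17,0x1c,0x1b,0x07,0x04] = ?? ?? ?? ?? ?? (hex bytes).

[0] 0x08->0x04 len=4 : fc e2 f4 be
[1] 0x19->0x16 len=3 : 65 fd eb
[2] 0x08->0x04 len=3 : fc e2 f4
[3] 0x10->0x08 len=2 : c1 60
[4] 0x08->0x1b len=2 : c1 60
query mem[0x17]=0xfd, mem[0x1c]=0x60, mem[0x1b]=0xc1, mem[0x07]=0xbe, mem[0x04]=0xfc

MEM[0x17,0x1c,0x1b,0x07,0x04] = fd 60 c1 be fc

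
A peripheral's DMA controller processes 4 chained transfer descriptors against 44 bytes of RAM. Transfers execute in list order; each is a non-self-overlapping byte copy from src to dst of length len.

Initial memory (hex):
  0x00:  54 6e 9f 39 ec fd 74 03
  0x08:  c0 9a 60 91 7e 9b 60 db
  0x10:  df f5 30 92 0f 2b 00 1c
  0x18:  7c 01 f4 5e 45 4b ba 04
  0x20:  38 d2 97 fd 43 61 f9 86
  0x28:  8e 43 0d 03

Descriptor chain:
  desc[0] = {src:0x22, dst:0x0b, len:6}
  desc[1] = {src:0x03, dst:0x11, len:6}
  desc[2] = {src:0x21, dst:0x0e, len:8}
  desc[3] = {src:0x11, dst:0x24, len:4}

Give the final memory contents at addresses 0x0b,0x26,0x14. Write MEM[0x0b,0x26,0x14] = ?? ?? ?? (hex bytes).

MEM[0x0b,0x26,0x14] = 97 f9 86

[0] 0x22->0x0b len=6 : 97 fd 43 61 f9 86
[1] 0x03->0x11 len=6 : 39 ec fd 74 03 c0
[2] 0x21->0x0e len=8 : d2 97 fd 43 61 f9 86 8e
[3] 0x11->0x24 len=4 : 43 61 f9 86
query mem[0x0b]=0x97, mem[0x26]=0xf9, mem[0x14]=0x86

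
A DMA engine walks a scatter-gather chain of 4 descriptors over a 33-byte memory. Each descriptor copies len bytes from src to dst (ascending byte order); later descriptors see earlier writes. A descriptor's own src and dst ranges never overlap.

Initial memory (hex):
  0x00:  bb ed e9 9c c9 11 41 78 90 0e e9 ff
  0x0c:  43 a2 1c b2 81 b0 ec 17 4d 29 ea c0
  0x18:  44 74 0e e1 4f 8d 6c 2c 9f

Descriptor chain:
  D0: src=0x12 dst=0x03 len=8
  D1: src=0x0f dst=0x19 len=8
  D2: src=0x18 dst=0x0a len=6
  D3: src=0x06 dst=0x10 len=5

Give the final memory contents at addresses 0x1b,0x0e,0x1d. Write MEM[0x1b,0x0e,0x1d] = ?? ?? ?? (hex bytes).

MEM[0x1b,0x0e,0x1d] = b0 ec 17

  after D0: wrote 8B at 0x03 = ec174d29eac04474
  after D1: wrote 8B at 0x19 = b281b0ec174d29ea
  after D2: wrote 6B at 0x0a = 44b281b0ec17
  after D3: wrote 5B at 0x10 = 29eac04444
query mem[0x1b]=0xb0, mem[0x0e]=0xec, mem[0x1d]=0x17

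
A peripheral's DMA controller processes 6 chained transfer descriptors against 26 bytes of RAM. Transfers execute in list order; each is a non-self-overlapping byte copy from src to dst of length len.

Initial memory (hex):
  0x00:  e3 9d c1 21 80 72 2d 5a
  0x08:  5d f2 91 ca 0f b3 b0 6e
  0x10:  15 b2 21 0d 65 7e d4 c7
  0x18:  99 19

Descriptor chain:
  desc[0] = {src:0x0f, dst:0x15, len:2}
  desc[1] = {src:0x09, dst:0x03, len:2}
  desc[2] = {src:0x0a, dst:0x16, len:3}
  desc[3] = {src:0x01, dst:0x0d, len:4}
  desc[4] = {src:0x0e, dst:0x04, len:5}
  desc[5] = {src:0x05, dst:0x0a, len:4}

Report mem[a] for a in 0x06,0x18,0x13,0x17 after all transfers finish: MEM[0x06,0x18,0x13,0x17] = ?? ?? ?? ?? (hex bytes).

[0] 0x0f->0x15 len=2 : 6e 15
[1] 0x09->0x03 len=2 : f2 91
[2] 0x0a->0x16 len=3 : 91 ca 0f
[3] 0x01->0x0d len=4 : 9d c1 f2 91
[4] 0x0e->0x04 len=5 : c1 f2 91 b2 21
[5] 0x05->0x0a len=4 : f2 91 b2 21
query mem[0x06]=0x91, mem[0x18]=0x0f, mem[0x13]=0x0d, mem[0x17]=0xca

MEM[0x06,0x18,0x13,0x17] = 91 0f 0d ca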